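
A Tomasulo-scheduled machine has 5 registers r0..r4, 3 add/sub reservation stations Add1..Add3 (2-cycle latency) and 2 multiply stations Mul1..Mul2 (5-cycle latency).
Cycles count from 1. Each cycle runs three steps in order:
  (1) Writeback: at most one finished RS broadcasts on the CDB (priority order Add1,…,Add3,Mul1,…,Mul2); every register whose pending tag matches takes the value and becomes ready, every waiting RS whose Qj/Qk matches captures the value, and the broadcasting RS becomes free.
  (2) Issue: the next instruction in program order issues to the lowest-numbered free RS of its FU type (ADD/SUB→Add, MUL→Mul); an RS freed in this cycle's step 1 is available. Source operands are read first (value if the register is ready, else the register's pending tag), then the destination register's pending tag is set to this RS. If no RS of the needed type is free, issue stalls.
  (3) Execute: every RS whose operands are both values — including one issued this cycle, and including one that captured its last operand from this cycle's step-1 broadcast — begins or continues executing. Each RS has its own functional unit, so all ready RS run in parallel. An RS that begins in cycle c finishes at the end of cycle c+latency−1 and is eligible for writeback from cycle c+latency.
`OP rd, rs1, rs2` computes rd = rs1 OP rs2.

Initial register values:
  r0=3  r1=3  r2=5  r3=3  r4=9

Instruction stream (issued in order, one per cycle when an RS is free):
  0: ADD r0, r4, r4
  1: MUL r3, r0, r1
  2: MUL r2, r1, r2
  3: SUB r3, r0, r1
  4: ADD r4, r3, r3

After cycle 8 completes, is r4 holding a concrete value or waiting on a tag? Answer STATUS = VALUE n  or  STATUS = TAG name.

STATUS = VALUE 30

cycle 1: issue ADD r0<-Add1 // r0:Add1,r1:3,r2:5,r3:3,r4:9
cycle 2: issue MUL r3<-Mul1 // r0:Add1,r1:3,r2:5,r3:Mul1,r4:9
cycle 3: CDB Add1=18; issue MUL r2<-Mul2 // r0:18,r1:3,r2:Mul2,r3:Mul1,r4:9
cycle 4: issue SUB r3<-Add1 // r0:18,r1:3,r2:Mul2,r3:Add1,r4:9
cycle 5: issue ADD r4<-Add2 // r0:18,r1:3,r2:Mul2,r3:Add1,r4:Add2
cycle 6: CDB Add1=15 // r0:18,r1:3,r2:Mul2,r3:15,r4:Add2
cycle 7: - // r0:18,r1:3,r2:Mul2,r3:15,r4:Add2
cycle 8: CDB Add2=30 // r0:18,r1:3,r2:Mul2,r3:15,r4:30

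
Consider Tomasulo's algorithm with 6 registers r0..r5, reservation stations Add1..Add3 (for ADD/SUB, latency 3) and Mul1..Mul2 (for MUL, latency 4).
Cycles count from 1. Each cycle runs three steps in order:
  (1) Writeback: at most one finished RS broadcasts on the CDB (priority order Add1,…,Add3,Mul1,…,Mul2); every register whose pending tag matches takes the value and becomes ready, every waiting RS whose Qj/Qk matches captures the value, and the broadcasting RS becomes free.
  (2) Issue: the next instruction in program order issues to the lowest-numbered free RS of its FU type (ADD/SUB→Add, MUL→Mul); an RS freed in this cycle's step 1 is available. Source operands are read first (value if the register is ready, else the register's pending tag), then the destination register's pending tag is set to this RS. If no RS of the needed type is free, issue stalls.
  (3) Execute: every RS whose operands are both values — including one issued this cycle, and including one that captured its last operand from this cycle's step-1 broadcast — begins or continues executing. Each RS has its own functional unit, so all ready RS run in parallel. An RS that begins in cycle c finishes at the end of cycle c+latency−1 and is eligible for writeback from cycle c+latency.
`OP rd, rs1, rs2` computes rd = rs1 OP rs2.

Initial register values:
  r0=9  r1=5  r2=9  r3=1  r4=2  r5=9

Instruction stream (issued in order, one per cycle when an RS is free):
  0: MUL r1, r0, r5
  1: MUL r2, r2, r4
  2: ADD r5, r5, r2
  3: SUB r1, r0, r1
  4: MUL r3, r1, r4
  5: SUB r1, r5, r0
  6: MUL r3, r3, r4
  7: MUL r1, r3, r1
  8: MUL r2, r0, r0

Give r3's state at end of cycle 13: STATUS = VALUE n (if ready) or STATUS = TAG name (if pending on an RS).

STATUS = TAG Mul2

c1: issue MUL r1<-Mul1 | r0:9,r1:Mul1,r2:9,r3:1,r4:2,r5:9
c2: issue MUL r2<-Mul2 | r0:9,r1:Mul1,r2:Mul2,r3:1,r4:2,r5:9
c3: issue ADD r5<-Add1 | r0:9,r1:Mul1,r2:Mul2,r3:1,r4:2,r5:Add1
c4: issue SUB r1<-Add2 | r0:9,r1:Add2,r2:Mul2,r3:1,r4:2,r5:Add1
c5: CDB Mul1=81; issue MUL r3<-Mul1 | r0:9,r1:Add2,r2:Mul2,r3:Mul1,r4:2,r5:Add1
c6: CDB Mul2=18; issue SUB r1<-Add3 | r0:9,r1:Add3,r2:18,r3:Mul1,r4:2,r5:Add1
c7: issue MUL r3<-Mul2 | r0:9,r1:Add3,r2:18,r3:Mul2,r4:2,r5:Add1
c8: CDB Add2=-72; stall | r0:9,r1:Add3,r2:18,r3:Mul2,r4:2,r5:Add1
c9: CDB Add1=27; stall | r0:9,r1:Add3,r2:18,r3:Mul2,r4:2,r5:27
c10: stall | r0:9,r1:Add3,r2:18,r3:Mul2,r4:2,r5:27
c11: stall | r0:9,r1:Add3,r2:18,r3:Mul2,r4:2,r5:27
c12: CDB Add3=18; stall | r0:9,r1:18,r2:18,r3:Mul2,r4:2,r5:27
c13: CDB Mul1=-144; issue MUL r1<-Mul1 | r0:9,r1:Mul1,r2:18,r3:Mul2,r4:2,r5:27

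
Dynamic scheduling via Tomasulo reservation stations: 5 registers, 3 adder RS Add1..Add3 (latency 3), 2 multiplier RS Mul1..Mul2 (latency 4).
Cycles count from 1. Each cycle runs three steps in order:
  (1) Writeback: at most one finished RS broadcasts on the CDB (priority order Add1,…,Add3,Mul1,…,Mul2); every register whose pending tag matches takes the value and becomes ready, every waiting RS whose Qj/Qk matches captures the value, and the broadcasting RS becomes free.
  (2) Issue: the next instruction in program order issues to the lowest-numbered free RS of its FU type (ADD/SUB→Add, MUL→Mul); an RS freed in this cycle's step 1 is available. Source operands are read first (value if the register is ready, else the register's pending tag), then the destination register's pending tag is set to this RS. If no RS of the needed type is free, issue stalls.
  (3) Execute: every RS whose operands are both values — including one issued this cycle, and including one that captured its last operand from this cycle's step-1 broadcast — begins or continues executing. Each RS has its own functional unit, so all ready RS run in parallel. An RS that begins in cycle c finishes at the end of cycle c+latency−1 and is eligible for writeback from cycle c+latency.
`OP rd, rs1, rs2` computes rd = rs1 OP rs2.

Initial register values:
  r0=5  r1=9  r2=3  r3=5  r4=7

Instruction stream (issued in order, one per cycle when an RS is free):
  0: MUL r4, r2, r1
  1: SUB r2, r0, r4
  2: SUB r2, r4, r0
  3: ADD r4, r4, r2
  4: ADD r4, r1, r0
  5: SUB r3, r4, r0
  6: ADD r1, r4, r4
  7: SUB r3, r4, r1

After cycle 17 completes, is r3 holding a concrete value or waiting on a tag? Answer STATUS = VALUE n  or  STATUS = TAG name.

c1: issue MUL r4<-Mul1 | r0:5,r1:9,r2:3,r3:5,r4:Mul1
c2: issue SUB r2<-Add1 | r0:5,r1:9,r2:Add1,r3:5,r4:Mul1
c3: issue SUB r2<-Add2 | r0:5,r1:9,r2:Add2,r3:5,r4:Mul1
c4: issue ADD r4<-Add3 | r0:5,r1:9,r2:Add2,r3:5,r4:Add3
c5: CDB Mul1=27; stall | r0:5,r1:9,r2:Add2,r3:5,r4:Add3
c6: stall | r0:5,r1:9,r2:Add2,r3:5,r4:Add3
c7: stall | r0:5,r1:9,r2:Add2,r3:5,r4:Add3
c8: CDB Add1=-22; issue ADD r4<-Add1 | r0:5,r1:9,r2:Add2,r3:5,r4:Add1
c9: CDB Add2=22; issue SUB r3<-Add2 | r0:5,r1:9,r2:22,r3:Add2,r4:Add1
c10: stall | r0:5,r1:9,r2:22,r3:Add2,r4:Add1
c11: CDB Add1=14; issue ADD r1<-Add1 | r0:5,r1:Add1,r2:22,r3:Add2,r4:14
c12: CDB Add3=49; issue SUB r3<-Add3 | r0:5,r1:Add1,r2:22,r3:Add3,r4:14
c13: - | r0:5,r1:Add1,r2:22,r3:Add3,r4:14
c14: CDB Add1=28 | r0:5,r1:28,r2:22,r3:Add3,r4:14
c15: CDB Add2=9 | r0:5,r1:28,r2:22,r3:Add3,r4:14
c16: - | r0:5,r1:28,r2:22,r3:Add3,r4:14
c17: CDB Add3=-14 | r0:5,r1:28,r2:22,r3:-14,r4:14

STATUS = VALUE -14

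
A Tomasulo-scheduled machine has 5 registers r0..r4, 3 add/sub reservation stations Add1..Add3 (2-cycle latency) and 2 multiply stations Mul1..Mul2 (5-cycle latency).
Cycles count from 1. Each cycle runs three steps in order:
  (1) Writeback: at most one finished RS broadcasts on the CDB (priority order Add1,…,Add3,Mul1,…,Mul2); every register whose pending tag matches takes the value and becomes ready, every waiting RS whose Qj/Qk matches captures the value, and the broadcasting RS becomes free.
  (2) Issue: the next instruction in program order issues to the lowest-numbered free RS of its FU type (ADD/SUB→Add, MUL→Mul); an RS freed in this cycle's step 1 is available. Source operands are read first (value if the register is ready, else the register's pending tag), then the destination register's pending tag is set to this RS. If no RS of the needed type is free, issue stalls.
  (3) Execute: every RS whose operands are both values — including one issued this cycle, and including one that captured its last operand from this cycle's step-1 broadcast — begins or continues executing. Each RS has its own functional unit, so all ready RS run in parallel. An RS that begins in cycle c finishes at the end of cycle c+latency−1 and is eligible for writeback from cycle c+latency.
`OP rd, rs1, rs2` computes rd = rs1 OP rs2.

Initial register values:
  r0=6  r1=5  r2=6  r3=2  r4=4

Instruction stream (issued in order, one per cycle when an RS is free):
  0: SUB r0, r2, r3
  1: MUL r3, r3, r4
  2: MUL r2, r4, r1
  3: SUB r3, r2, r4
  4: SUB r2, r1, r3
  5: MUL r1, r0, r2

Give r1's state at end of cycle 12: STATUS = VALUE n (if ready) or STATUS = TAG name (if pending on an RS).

STATUS = TAG Mul1

cycle 1: issue SUB r0<-Add1 // r0:Add1,r1:5,r2:6,r3:2,r4:4
cycle 2: issue MUL r3<-Mul1 // r0:Add1,r1:5,r2:6,r3:Mul1,r4:4
cycle 3: CDB Add1=4; issue MUL r2<-Mul2 // r0:4,r1:5,r2:Mul2,r3:Mul1,r4:4
cycle 4: issue SUB r3<-Add1 // r0:4,r1:5,r2:Mul2,r3:Add1,r4:4
cycle 5: issue SUB r2<-Add2 // r0:4,r1:5,r2:Add2,r3:Add1,r4:4
cycle 6: stall // r0:4,r1:5,r2:Add2,r3:Add1,r4:4
cycle 7: CDB Mul1=8; issue MUL r1<-Mul1 // r0:4,r1:Mul1,r2:Add2,r3:Add1,r4:4
cycle 8: CDB Mul2=20 // r0:4,r1:Mul1,r2:Add2,r3:Add1,r4:4
cycle 9: - // r0:4,r1:Mul1,r2:Add2,r3:Add1,r4:4
cycle 10: CDB Add1=16 // r0:4,r1:Mul1,r2:Add2,r3:16,r4:4
cycle 11: - // r0:4,r1:Mul1,r2:Add2,r3:16,r4:4
cycle 12: CDB Add2=-11 // r0:4,r1:Mul1,r2:-11,r3:16,r4:4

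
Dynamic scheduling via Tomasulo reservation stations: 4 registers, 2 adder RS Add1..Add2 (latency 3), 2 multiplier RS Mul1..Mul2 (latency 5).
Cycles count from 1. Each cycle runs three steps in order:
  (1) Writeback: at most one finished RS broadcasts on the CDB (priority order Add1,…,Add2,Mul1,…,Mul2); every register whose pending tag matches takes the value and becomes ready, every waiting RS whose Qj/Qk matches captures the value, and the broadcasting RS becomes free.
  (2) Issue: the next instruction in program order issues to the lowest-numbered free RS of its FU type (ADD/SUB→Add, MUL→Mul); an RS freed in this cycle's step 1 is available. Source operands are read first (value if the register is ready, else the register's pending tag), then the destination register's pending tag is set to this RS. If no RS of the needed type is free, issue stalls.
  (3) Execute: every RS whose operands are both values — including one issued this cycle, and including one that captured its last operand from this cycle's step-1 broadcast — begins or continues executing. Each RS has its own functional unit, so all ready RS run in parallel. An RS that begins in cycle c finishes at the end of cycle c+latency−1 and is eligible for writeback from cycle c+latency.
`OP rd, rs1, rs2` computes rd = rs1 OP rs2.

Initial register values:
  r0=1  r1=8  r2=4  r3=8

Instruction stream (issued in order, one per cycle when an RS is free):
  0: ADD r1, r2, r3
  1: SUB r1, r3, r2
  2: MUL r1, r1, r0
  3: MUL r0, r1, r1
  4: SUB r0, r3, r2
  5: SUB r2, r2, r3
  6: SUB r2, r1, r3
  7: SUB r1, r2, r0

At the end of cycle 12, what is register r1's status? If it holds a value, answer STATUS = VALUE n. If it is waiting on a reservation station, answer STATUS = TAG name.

  c1: issue ADD r1<-Add1  regs: r0:1,r1:Add1,r2:4,r3:8
  c2: issue SUB r1<-Add2  regs: r0:1,r1:Add2,r2:4,r3:8
  c3: issue MUL r1<-Mul1  regs: r0:1,r1:Mul1,r2:4,r3:8
  c4: CDB Add1=12; issue MUL r0<-Mul2  regs: r0:Mul2,r1:Mul1,r2:4,r3:8
  c5: CDB Add2=4; issue SUB r0<-Add1  regs: r0:Add1,r1:Mul1,r2:4,r3:8
  c6: issue SUB r2<-Add2  regs: r0:Add1,r1:Mul1,r2:Add2,r3:8
  c7: stall  regs: r0:Add1,r1:Mul1,r2:Add2,r3:8
  c8: CDB Add1=4; issue SUB r2<-Add1  regs: r0:4,r1:Mul1,r2:Add1,r3:8
  c9: CDB Add2=-4; issue SUB r1<-Add2  regs: r0:4,r1:Add2,r2:Add1,r3:8
  c10: CDB Mul1=4  regs: r0:4,r1:Add2,r2:Add1,r3:8
  c11: -  regs: r0:4,r1:Add2,r2:Add1,r3:8
  c12: -  regs: r0:4,r1:Add2,r2:Add1,r3:8

STATUS = TAG Add2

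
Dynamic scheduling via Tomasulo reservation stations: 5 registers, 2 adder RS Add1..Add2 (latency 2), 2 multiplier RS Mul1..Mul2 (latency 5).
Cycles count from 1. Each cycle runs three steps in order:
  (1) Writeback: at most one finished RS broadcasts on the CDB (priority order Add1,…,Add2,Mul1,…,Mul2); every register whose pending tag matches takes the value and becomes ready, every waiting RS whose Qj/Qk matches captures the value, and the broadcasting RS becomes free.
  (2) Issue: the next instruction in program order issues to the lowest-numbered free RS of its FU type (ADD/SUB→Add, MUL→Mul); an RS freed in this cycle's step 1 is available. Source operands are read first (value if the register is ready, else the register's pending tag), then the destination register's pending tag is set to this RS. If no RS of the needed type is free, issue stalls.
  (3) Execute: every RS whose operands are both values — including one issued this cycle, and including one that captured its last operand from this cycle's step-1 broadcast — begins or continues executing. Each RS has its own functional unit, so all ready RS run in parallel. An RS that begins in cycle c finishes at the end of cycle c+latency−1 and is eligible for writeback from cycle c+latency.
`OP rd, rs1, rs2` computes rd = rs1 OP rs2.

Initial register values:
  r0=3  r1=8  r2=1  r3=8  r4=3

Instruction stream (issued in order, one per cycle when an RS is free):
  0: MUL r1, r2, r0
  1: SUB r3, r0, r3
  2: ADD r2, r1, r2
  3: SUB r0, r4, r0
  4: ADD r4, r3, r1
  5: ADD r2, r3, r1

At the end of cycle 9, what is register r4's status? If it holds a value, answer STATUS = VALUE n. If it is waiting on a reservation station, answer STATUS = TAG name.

STATUS = VALUE -2

  c1: issue MUL r1<-Mul1  regs: r0:3,r1:Mul1,r2:1,r3:8,r4:3
  c2: issue SUB r3<-Add1  regs: r0:3,r1:Mul1,r2:1,r3:Add1,r4:3
  c3: issue ADD r2<-Add2  regs: r0:3,r1:Mul1,r2:Add2,r3:Add1,r4:3
  c4: CDB Add1=-5; issue SUB r0<-Add1  regs: r0:Add1,r1:Mul1,r2:Add2,r3:-5,r4:3
  c5: stall  regs: r0:Add1,r1:Mul1,r2:Add2,r3:-5,r4:3
  c6: CDB Add1=0; issue ADD r4<-Add1  regs: r0:0,r1:Mul1,r2:Add2,r3:-5,r4:Add1
  c7: CDB Mul1=3; stall  regs: r0:0,r1:3,r2:Add2,r3:-5,r4:Add1
  c8: stall  regs: r0:0,r1:3,r2:Add2,r3:-5,r4:Add1
  c9: CDB Add1=-2; issue ADD r2<-Add1  regs: r0:0,r1:3,r2:Add1,r3:-5,r4:-2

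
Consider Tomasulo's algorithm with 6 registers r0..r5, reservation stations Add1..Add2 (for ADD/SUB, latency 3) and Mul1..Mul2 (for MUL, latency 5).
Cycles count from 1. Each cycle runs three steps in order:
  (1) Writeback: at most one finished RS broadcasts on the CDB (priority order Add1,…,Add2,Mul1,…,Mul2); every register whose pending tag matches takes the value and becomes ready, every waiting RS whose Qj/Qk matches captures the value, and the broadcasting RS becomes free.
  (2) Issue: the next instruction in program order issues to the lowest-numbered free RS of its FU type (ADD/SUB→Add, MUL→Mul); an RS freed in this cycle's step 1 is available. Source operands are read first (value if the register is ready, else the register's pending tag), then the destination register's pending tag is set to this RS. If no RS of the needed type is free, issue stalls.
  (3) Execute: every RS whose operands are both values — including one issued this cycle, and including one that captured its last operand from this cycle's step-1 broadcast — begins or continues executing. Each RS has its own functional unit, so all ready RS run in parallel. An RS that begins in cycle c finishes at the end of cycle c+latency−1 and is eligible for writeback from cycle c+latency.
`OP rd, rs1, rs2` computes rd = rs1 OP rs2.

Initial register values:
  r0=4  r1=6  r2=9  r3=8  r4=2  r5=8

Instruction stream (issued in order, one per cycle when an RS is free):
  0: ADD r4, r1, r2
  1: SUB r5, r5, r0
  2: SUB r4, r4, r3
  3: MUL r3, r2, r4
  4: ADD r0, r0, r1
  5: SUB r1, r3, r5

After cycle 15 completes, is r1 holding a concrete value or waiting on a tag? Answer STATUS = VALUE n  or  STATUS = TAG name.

STATUS = VALUE 59

  c1: issue ADD r4<-Add1  regs: r0:4,r1:6,r2:9,r3:8,r4:Add1,r5:8
  c2: issue SUB r5<-Add2  regs: r0:4,r1:6,r2:9,r3:8,r4:Add1,r5:Add2
  c3: stall  regs: r0:4,r1:6,r2:9,r3:8,r4:Add1,r5:Add2
  c4: CDB Add1=15; issue SUB r4<-Add1  regs: r0:4,r1:6,r2:9,r3:8,r4:Add1,r5:Add2
  c5: CDB Add2=4; issue MUL r3<-Mul1  regs: r0:4,r1:6,r2:9,r3:Mul1,r4:Add1,r5:4
  c6: issue ADD r0<-Add2  regs: r0:Add2,r1:6,r2:9,r3:Mul1,r4:Add1,r5:4
  c7: CDB Add1=7; issue SUB r1<-Add1  regs: r0:Add2,r1:Add1,r2:9,r3:Mul1,r4:7,r5:4
  c8: -  regs: r0:Add2,r1:Add1,r2:9,r3:Mul1,r4:7,r5:4
  c9: CDB Add2=10  regs: r0:10,r1:Add1,r2:9,r3:Mul1,r4:7,r5:4
  c10: -  regs: r0:10,r1:Add1,r2:9,r3:Mul1,r4:7,r5:4
  c11: -  regs: r0:10,r1:Add1,r2:9,r3:Mul1,r4:7,r5:4
  c12: CDB Mul1=63  regs: r0:10,r1:Add1,r2:9,r3:63,r4:7,r5:4
  c13: -  regs: r0:10,r1:Add1,r2:9,r3:63,r4:7,r5:4
  c14: -  regs: r0:10,r1:Add1,r2:9,r3:63,r4:7,r5:4
  c15: CDB Add1=59  regs: r0:10,r1:59,r2:9,r3:63,r4:7,r5:4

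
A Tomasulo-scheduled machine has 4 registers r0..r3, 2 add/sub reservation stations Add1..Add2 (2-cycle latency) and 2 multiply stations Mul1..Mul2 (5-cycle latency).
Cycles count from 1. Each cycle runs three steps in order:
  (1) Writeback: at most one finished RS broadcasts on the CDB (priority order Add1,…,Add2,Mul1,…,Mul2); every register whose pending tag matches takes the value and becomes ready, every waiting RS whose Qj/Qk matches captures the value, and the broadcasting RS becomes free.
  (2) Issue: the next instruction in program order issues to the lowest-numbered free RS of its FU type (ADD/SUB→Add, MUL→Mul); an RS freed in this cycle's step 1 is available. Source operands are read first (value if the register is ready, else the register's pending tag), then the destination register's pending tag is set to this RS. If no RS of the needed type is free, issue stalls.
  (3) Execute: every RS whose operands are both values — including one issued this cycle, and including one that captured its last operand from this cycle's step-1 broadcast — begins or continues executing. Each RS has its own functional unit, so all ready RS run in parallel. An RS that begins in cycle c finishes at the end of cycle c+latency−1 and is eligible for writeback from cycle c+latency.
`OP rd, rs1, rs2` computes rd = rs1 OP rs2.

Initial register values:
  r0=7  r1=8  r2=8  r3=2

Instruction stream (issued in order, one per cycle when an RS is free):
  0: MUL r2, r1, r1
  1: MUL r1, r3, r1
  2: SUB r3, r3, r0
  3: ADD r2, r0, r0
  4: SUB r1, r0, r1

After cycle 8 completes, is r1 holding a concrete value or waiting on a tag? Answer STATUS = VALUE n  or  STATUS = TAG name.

  c1: issue MUL r2<-Mul1  regs: r0:7,r1:8,r2:Mul1,r3:2
  c2: issue MUL r1<-Mul2  regs: r0:7,r1:Mul2,r2:Mul1,r3:2
  c3: issue SUB r3<-Add1  regs: r0:7,r1:Mul2,r2:Mul1,r3:Add1
  c4: issue ADD r2<-Add2  regs: r0:7,r1:Mul2,r2:Add2,r3:Add1
  c5: CDB Add1=-5; issue SUB r1<-Add1  regs: r0:7,r1:Add1,r2:Add2,r3:-5
  c6: CDB Add2=14  regs: r0:7,r1:Add1,r2:14,r3:-5
  c7: CDB Mul1=64  regs: r0:7,r1:Add1,r2:14,r3:-5
  c8: CDB Mul2=16  regs: r0:7,r1:Add1,r2:14,r3:-5

STATUS = TAG Add1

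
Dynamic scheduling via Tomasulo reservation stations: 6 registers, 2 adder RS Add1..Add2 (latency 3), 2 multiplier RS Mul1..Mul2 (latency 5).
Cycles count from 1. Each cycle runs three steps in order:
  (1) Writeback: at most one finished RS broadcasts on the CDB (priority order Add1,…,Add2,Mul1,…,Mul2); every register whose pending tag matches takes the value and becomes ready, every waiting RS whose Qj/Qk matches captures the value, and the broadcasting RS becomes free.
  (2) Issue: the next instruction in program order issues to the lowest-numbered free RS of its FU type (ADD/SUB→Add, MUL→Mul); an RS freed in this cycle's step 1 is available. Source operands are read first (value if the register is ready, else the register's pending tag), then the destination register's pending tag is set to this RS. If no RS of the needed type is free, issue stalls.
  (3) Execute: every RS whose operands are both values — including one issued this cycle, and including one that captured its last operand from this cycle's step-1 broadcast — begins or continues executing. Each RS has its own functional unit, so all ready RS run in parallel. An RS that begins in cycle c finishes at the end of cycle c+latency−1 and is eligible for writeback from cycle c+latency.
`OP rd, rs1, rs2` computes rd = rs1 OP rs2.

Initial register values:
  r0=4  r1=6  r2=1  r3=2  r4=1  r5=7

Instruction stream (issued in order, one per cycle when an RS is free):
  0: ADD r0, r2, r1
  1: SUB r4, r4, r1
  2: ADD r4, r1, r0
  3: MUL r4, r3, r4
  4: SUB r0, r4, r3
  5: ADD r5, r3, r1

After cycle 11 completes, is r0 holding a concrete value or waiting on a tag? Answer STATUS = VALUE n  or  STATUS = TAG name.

STATUS = TAG Add2

cycle 1: issue ADD r0<-Add1 // r0:Add1,r1:6,r2:1,r3:2,r4:1,r5:7
cycle 2: issue SUB r4<-Add2 // r0:Add1,r1:6,r2:1,r3:2,r4:Add2,r5:7
cycle 3: stall // r0:Add1,r1:6,r2:1,r3:2,r4:Add2,r5:7
cycle 4: CDB Add1=7; issue ADD r4<-Add1 // r0:7,r1:6,r2:1,r3:2,r4:Add1,r5:7
cycle 5: CDB Add2=-5; issue MUL r4<-Mul1 // r0:7,r1:6,r2:1,r3:2,r4:Mul1,r5:7
cycle 6: issue SUB r0<-Add2 // r0:Add2,r1:6,r2:1,r3:2,r4:Mul1,r5:7
cycle 7: CDB Add1=13; issue ADD r5<-Add1 // r0:Add2,r1:6,r2:1,r3:2,r4:Mul1,r5:Add1
cycle 8: - // r0:Add2,r1:6,r2:1,r3:2,r4:Mul1,r5:Add1
cycle 9: - // r0:Add2,r1:6,r2:1,r3:2,r4:Mul1,r5:Add1
cycle 10: CDB Add1=8 // r0:Add2,r1:6,r2:1,r3:2,r4:Mul1,r5:8
cycle 11: - // r0:Add2,r1:6,r2:1,r3:2,r4:Mul1,r5:8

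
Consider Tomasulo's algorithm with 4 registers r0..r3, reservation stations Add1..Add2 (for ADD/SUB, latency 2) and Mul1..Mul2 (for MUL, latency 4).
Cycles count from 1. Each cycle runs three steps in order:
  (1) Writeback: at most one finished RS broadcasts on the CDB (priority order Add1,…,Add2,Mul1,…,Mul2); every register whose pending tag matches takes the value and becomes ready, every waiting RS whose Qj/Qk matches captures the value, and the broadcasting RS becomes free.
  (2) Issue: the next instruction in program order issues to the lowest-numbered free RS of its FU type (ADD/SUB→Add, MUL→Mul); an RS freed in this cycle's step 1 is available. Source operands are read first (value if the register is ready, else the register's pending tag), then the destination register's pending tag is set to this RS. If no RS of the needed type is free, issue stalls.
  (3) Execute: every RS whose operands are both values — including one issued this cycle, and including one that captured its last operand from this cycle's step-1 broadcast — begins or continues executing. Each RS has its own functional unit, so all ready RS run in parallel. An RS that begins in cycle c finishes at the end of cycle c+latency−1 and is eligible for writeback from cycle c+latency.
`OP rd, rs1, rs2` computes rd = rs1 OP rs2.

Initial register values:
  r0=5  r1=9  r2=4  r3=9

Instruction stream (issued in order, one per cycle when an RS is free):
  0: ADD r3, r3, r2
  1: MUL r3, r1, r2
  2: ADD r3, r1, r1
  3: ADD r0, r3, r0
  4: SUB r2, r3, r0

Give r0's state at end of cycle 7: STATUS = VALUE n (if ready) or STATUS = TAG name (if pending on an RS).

  c1: issue ADD r3<-Add1  regs: r0:5,r1:9,r2:4,r3:Add1
  c2: issue MUL r3<-Mul1  regs: r0:5,r1:9,r2:4,r3:Mul1
  c3: CDB Add1=13; issue ADD r3<-Add1  regs: r0:5,r1:9,r2:4,r3:Add1
  c4: issue ADD r0<-Add2  regs: r0:Add2,r1:9,r2:4,r3:Add1
  c5: CDB Add1=18; issue SUB r2<-Add1  regs: r0:Add2,r1:9,r2:Add1,r3:18
  c6: CDB Mul1=36  regs: r0:Add2,r1:9,r2:Add1,r3:18
  c7: CDB Add2=23  regs: r0:23,r1:9,r2:Add1,r3:18

STATUS = VALUE 23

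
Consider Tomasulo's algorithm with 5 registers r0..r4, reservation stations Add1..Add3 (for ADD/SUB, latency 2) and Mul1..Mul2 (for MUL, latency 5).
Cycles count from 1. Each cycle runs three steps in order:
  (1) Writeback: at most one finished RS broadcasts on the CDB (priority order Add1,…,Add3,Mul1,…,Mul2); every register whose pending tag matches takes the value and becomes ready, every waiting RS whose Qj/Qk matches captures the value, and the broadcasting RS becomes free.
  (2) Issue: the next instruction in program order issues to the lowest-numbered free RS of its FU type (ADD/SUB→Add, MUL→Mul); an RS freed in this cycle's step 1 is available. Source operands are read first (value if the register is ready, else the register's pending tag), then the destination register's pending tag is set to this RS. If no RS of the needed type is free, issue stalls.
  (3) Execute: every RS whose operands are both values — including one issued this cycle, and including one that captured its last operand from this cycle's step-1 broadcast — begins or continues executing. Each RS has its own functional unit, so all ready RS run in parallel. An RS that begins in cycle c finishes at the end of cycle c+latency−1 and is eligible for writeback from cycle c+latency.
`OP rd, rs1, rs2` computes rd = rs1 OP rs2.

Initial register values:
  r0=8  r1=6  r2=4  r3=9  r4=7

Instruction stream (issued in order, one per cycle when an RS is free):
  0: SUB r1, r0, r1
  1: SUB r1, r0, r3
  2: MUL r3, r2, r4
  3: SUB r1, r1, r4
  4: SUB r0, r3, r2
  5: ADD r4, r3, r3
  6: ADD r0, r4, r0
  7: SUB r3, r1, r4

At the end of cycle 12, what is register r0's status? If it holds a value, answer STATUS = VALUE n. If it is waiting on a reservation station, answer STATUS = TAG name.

c1: issue SUB r1<-Add1 | r0:8,r1:Add1,r2:4,r3:9,r4:7
c2: issue SUB r1<-Add2 | r0:8,r1:Add2,r2:4,r3:9,r4:7
c3: CDB Add1=2; issue MUL r3<-Mul1 | r0:8,r1:Add2,r2:4,r3:Mul1,r4:7
c4: CDB Add2=-1; issue SUB r1<-Add1 | r0:8,r1:Add1,r2:4,r3:Mul1,r4:7
c5: issue SUB r0<-Add2 | r0:Add2,r1:Add1,r2:4,r3:Mul1,r4:7
c6: CDB Add1=-8; issue ADD r4<-Add1 | r0:Add2,r1:-8,r2:4,r3:Mul1,r4:Add1
c7: issue ADD r0<-Add3 | r0:Add3,r1:-8,r2:4,r3:Mul1,r4:Add1
c8: CDB Mul1=28; stall | r0:Add3,r1:-8,r2:4,r3:28,r4:Add1
c9: stall | r0:Add3,r1:-8,r2:4,r3:28,r4:Add1
c10: CDB Add1=56; issue SUB r3<-Add1 | r0:Add3,r1:-8,r2:4,r3:Add1,r4:56
c11: CDB Add2=24 | r0:Add3,r1:-8,r2:4,r3:Add1,r4:56
c12: CDB Add1=-64 | r0:Add3,r1:-8,r2:4,r3:-64,r4:56

STATUS = TAG Add3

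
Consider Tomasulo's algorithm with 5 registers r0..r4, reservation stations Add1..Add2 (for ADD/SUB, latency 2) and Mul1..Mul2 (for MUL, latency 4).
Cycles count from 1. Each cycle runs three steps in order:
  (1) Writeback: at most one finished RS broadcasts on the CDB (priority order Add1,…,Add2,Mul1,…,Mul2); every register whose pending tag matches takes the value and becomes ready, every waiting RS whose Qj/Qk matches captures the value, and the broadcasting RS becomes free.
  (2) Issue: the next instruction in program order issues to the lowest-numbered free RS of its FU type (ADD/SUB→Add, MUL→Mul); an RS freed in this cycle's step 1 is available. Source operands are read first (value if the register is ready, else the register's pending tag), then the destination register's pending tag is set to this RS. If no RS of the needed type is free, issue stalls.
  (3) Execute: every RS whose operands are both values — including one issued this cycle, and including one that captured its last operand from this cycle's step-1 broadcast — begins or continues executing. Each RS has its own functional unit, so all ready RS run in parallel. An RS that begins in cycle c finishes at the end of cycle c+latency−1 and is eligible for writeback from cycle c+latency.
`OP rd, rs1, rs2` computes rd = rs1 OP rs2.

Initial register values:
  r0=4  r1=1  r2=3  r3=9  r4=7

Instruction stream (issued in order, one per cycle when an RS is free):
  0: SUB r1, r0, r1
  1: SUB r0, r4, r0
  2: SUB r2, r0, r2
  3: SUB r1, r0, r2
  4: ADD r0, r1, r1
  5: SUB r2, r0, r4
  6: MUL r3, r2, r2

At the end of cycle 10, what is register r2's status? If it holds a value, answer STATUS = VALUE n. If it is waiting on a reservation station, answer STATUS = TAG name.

cycle 1: issue SUB r1<-Add1 // r0:4,r1:Add1,r2:3,r3:9,r4:7
cycle 2: issue SUB r0<-Add2 // r0:Add2,r1:Add1,r2:3,r3:9,r4:7
cycle 3: CDB Add1=3; issue SUB r2<-Add1 // r0:Add2,r1:3,r2:Add1,r3:9,r4:7
cycle 4: CDB Add2=3; issue SUB r1<-Add2 // r0:3,r1:Add2,r2:Add1,r3:9,r4:7
cycle 5: stall // r0:3,r1:Add2,r2:Add1,r3:9,r4:7
cycle 6: CDB Add1=0; issue ADD r0<-Add1 // r0:Add1,r1:Add2,r2:0,r3:9,r4:7
cycle 7: stall // r0:Add1,r1:Add2,r2:0,r3:9,r4:7
cycle 8: CDB Add2=3; issue SUB r2<-Add2 // r0:Add1,r1:3,r2:Add2,r3:9,r4:7
cycle 9: issue MUL r3<-Mul1 // r0:Add1,r1:3,r2:Add2,r3:Mul1,r4:7
cycle 10: CDB Add1=6 // r0:6,r1:3,r2:Add2,r3:Mul1,r4:7

STATUS = TAG Add2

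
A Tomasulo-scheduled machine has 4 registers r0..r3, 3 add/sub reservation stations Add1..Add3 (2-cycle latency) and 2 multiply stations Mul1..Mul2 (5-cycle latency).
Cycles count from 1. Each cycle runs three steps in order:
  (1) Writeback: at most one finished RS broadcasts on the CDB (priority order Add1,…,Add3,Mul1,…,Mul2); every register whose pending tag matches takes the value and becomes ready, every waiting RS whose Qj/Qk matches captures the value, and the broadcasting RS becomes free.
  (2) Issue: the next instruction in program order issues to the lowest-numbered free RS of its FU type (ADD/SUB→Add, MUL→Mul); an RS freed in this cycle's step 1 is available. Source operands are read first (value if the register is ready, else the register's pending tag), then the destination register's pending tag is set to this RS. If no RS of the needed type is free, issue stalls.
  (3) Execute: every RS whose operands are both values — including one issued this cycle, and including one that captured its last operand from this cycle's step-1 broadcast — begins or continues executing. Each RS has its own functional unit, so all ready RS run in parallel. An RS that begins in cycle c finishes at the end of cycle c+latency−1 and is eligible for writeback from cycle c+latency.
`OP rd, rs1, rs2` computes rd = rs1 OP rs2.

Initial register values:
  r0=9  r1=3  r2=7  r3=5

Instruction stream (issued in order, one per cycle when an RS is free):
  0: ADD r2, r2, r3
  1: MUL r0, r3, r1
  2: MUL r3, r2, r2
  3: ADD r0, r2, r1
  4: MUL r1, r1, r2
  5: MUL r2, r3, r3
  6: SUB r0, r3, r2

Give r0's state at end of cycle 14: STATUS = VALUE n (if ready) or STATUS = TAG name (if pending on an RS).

c1: issue ADD r2<-Add1 | r0:9,r1:3,r2:Add1,r3:5
c2: issue MUL r0<-Mul1 | r0:Mul1,r1:3,r2:Add1,r3:5
c3: CDB Add1=12; issue MUL r3<-Mul2 | r0:Mul1,r1:3,r2:12,r3:Mul2
c4: issue ADD r0<-Add1 | r0:Add1,r1:3,r2:12,r3:Mul2
c5: stall | r0:Add1,r1:3,r2:12,r3:Mul2
c6: CDB Add1=15; stall | r0:15,r1:3,r2:12,r3:Mul2
c7: CDB Mul1=15; issue MUL r1<-Mul1 | r0:15,r1:Mul1,r2:12,r3:Mul2
c8: CDB Mul2=144; issue MUL r2<-Mul2 | r0:15,r1:Mul1,r2:Mul2,r3:144
c9: issue SUB r0<-Add1 | r0:Add1,r1:Mul1,r2:Mul2,r3:144
c10: - | r0:Add1,r1:Mul1,r2:Mul2,r3:144
c11: - | r0:Add1,r1:Mul1,r2:Mul2,r3:144
c12: CDB Mul1=36 | r0:Add1,r1:36,r2:Mul2,r3:144
c13: CDB Mul2=20736 | r0:Add1,r1:36,r2:20736,r3:144
c14: - | r0:Add1,r1:36,r2:20736,r3:144

STATUS = TAG Add1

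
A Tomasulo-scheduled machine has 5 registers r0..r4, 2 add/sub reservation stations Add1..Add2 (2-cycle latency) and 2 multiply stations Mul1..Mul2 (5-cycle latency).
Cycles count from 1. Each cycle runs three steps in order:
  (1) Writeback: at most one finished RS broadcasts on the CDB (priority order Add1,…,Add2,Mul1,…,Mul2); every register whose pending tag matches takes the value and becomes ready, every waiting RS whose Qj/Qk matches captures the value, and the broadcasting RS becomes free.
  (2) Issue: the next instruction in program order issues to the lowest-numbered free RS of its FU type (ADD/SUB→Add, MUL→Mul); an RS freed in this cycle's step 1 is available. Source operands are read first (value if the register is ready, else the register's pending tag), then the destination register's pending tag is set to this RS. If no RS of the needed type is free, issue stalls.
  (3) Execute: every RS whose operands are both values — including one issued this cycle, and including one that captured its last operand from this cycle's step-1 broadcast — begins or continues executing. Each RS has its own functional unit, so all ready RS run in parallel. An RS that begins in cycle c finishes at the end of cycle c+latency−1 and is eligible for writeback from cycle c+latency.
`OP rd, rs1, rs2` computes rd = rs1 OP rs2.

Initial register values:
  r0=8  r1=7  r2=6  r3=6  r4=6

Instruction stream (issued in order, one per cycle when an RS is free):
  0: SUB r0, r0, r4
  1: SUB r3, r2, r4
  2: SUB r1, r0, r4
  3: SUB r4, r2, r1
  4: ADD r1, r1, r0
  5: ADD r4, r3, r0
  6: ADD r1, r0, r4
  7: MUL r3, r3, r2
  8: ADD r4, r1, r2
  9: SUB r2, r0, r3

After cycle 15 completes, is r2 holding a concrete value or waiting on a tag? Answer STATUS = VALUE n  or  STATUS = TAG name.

STATUS = TAG Add2

cycle 1: issue SUB r0<-Add1 // r0:Add1,r1:7,r2:6,r3:6,r4:6
cycle 2: issue SUB r3<-Add2 // r0:Add1,r1:7,r2:6,r3:Add2,r4:6
cycle 3: CDB Add1=2; issue SUB r1<-Add1 // r0:2,r1:Add1,r2:6,r3:Add2,r4:6
cycle 4: CDB Add2=0; issue SUB r4<-Add2 // r0:2,r1:Add1,r2:6,r3:0,r4:Add2
cycle 5: CDB Add1=-4; issue ADD r1<-Add1 // r0:2,r1:Add1,r2:6,r3:0,r4:Add2
cycle 6: stall // r0:2,r1:Add1,r2:6,r3:0,r4:Add2
cycle 7: CDB Add1=-2; issue ADD r4<-Add1 // r0:2,r1:-2,r2:6,r3:0,r4:Add1
cycle 8: CDB Add2=10; issue ADD r1<-Add2 // r0:2,r1:Add2,r2:6,r3:0,r4:Add1
cycle 9: CDB Add1=2; issue MUL r3<-Mul1 // r0:2,r1:Add2,r2:6,r3:Mul1,r4:2
cycle 10: issue ADD r4<-Add1 // r0:2,r1:Add2,r2:6,r3:Mul1,r4:Add1
cycle 11: CDB Add2=4; issue SUB r2<-Add2 // r0:2,r1:4,r2:Add2,r3:Mul1,r4:Add1
cycle 12: - // r0:2,r1:4,r2:Add2,r3:Mul1,r4:Add1
cycle 13: CDB Add1=10 // r0:2,r1:4,r2:Add2,r3:Mul1,r4:10
cycle 14: CDB Mul1=0 // r0:2,r1:4,r2:Add2,r3:0,r4:10
cycle 15: - // r0:2,r1:4,r2:Add2,r3:0,r4:10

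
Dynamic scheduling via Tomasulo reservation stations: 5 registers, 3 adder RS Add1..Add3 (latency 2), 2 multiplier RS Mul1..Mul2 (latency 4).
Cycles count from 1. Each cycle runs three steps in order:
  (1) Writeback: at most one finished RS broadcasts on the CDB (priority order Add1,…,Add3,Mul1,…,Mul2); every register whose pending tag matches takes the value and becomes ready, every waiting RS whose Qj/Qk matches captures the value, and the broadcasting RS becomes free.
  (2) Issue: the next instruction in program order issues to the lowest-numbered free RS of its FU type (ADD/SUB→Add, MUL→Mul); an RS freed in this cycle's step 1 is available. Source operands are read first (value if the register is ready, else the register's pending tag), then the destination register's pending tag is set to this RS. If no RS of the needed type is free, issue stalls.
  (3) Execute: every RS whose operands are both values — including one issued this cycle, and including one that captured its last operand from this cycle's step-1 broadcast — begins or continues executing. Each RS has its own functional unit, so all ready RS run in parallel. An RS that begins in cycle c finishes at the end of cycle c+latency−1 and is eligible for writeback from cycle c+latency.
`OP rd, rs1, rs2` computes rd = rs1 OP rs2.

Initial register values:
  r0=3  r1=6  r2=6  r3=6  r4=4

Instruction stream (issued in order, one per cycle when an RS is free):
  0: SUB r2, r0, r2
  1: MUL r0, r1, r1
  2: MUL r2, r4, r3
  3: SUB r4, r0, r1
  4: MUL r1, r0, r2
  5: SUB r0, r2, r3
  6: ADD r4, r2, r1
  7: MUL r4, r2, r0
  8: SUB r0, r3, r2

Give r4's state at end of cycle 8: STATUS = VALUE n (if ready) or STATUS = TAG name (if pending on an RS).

STATUS = TAG Add1

c1: issue SUB r2<-Add1 | r0:3,r1:6,r2:Add1,r3:6,r4:4
c2: issue MUL r0<-Mul1 | r0:Mul1,r1:6,r2:Add1,r3:6,r4:4
c3: CDB Add1=-3; issue MUL r2<-Mul2 | r0:Mul1,r1:6,r2:Mul2,r3:6,r4:4
c4: issue SUB r4<-Add1 | r0:Mul1,r1:6,r2:Mul2,r3:6,r4:Add1
c5: stall | r0:Mul1,r1:6,r2:Mul2,r3:6,r4:Add1
c6: CDB Mul1=36; issue MUL r1<-Mul1 | r0:36,r1:Mul1,r2:Mul2,r3:6,r4:Add1
c7: CDB Mul2=24; issue SUB r0<-Add2 | r0:Add2,r1:Mul1,r2:24,r3:6,r4:Add1
c8: CDB Add1=30; issue ADD r4<-Add1 | r0:Add2,r1:Mul1,r2:24,r3:6,r4:Add1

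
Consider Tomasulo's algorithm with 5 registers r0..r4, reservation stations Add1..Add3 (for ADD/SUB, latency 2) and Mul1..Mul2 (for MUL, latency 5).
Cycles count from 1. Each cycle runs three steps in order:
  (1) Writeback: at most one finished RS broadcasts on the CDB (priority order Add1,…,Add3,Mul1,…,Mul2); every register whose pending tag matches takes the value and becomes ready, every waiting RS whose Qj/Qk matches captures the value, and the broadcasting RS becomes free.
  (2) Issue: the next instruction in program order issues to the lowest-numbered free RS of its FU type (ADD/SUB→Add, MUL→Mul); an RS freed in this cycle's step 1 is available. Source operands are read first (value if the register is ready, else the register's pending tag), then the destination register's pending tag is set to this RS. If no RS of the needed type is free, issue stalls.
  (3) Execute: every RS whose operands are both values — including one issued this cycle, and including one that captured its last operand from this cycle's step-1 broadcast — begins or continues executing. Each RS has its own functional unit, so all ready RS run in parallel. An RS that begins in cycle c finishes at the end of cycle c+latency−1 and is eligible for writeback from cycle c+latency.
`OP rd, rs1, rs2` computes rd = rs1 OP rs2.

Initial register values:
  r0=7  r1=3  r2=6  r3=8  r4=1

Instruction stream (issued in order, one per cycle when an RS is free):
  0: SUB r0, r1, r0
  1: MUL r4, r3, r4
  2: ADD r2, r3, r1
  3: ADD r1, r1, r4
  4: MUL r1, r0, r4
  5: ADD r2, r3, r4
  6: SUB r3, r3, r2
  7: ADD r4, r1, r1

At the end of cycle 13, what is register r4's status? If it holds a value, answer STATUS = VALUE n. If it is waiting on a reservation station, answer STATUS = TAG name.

cycle 1: issue SUB r0<-Add1 // r0:Add1,r1:3,r2:6,r3:8,r4:1
cycle 2: issue MUL r4<-Mul1 // r0:Add1,r1:3,r2:6,r3:8,r4:Mul1
cycle 3: CDB Add1=-4; issue ADD r2<-Add1 // r0:-4,r1:3,r2:Add1,r3:8,r4:Mul1
cycle 4: issue ADD r1<-Add2 // r0:-4,r1:Add2,r2:Add1,r3:8,r4:Mul1
cycle 5: CDB Add1=11; issue MUL r1<-Mul2 // r0:-4,r1:Mul2,r2:11,r3:8,r4:Mul1
cycle 6: issue ADD r2<-Add1 // r0:-4,r1:Mul2,r2:Add1,r3:8,r4:Mul1
cycle 7: CDB Mul1=8; issue SUB r3<-Add3 // r0:-4,r1:Mul2,r2:Add1,r3:Add3,r4:8
cycle 8: stall // r0:-4,r1:Mul2,r2:Add1,r3:Add3,r4:8
cycle 9: CDB Add1=16; issue ADD r4<-Add1 // r0:-4,r1:Mul2,r2:16,r3:Add3,r4:Add1
cycle 10: CDB Add2=11 // r0:-4,r1:Mul2,r2:16,r3:Add3,r4:Add1
cycle 11: CDB Add3=-8 // r0:-4,r1:Mul2,r2:16,r3:-8,r4:Add1
cycle 12: CDB Mul2=-32 // r0:-4,r1:-32,r2:16,r3:-8,r4:Add1
cycle 13: - // r0:-4,r1:-32,r2:16,r3:-8,r4:Add1

STATUS = TAG Add1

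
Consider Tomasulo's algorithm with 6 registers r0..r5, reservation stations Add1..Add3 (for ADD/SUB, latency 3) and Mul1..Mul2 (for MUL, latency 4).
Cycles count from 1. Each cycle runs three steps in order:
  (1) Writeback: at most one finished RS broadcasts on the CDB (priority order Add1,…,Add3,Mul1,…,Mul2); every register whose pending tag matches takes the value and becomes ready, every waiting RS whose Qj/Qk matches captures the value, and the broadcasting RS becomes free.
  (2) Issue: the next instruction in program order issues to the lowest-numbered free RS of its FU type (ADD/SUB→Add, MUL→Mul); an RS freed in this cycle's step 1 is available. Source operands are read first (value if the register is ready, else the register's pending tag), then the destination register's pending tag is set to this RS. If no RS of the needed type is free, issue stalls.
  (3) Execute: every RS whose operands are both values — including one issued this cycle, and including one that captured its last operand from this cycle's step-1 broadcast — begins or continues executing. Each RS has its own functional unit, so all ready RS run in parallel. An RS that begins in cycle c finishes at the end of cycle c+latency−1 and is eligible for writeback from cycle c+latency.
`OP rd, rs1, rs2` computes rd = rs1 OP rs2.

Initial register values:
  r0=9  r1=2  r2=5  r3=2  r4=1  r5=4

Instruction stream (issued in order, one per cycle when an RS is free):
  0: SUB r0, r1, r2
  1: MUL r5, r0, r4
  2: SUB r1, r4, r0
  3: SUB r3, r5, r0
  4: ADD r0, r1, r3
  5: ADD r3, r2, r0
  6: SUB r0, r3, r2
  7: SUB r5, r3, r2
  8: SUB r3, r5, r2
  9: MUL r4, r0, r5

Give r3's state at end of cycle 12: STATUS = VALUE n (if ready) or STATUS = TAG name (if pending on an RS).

  c1: issue SUB r0<-Add1  regs: r0:Add1,r1:2,r2:5,r3:2,r4:1,r5:4
  c2: issue MUL r5<-Mul1  regs: r0:Add1,r1:2,r2:5,r3:2,r4:1,r5:Mul1
  c3: issue SUB r1<-Add2  regs: r0:Add1,r1:Add2,r2:5,r3:2,r4:1,r5:Mul1
  c4: CDB Add1=-3; issue SUB r3<-Add1  regs: r0:-3,r1:Add2,r2:5,r3:Add1,r4:1,r5:Mul1
  c5: issue ADD r0<-Add3  regs: r0:Add3,r1:Add2,r2:5,r3:Add1,r4:1,r5:Mul1
  c6: stall  regs: r0:Add3,r1:Add2,r2:5,r3:Add1,r4:1,r5:Mul1
  c7: CDB Add2=4; issue ADD r3<-Add2  regs: r0:Add3,r1:4,r2:5,r3:Add2,r4:1,r5:Mul1
  c8: CDB Mul1=-3; stall  regs: r0:Add3,r1:4,r2:5,r3:Add2,r4:1,r5:-3
  c9: stall  regs: r0:Add3,r1:4,r2:5,r3:Add2,r4:1,r5:-3
  c10: stall  regs: r0:Add3,r1:4,r2:5,r3:Add2,r4:1,r5:-3
  c11: CDB Add1=0; issue SUB r0<-Add1  regs: r0:Add1,r1:4,r2:5,r3:Add2,r4:1,r5:-3
  c12: stall  regs: r0:Add1,r1:4,r2:5,r3:Add2,r4:1,r5:-3

STATUS = TAG Add2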